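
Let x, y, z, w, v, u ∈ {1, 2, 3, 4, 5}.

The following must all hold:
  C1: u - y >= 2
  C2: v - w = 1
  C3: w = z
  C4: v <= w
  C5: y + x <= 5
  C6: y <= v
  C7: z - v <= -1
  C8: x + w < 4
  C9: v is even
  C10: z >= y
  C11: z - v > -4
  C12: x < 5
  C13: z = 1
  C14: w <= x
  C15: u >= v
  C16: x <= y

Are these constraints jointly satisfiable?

Unsatisfiable

Constraints 4, 7, 10, 14, and 16 give x ≤ y, y ≤ z, z < v, v ≤ w, w ≤ x. Chaining: x ≤ y ≤ z < v ≤ w ≤ x, which forces x < x — impossible.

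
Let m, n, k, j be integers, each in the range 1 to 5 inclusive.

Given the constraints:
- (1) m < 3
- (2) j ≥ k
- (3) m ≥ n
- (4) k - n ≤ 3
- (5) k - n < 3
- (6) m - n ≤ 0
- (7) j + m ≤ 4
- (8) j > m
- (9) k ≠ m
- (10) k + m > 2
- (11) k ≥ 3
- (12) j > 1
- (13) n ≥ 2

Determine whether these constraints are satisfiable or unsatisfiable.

Unsatisfiable

From constraints 2 and 11: j ≥ k ≥ 3. From constraints 3 and 13: m ≥ n ≥ 2. Hence j + m ≥ 5. But constraint 7 requires j + m ≤ 4, and 4 < 5. Contradiction.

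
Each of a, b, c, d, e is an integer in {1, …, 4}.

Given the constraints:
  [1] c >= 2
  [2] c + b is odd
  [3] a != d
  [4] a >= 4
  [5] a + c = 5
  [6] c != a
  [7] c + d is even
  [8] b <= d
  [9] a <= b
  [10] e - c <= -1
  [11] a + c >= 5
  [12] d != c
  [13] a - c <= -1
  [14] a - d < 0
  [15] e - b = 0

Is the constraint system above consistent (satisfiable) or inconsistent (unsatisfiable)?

From constraint 4: a ≥ 4. From constraint 1: c ≥ 2. Hence a + c ≥ 6. But constraint 5 requires a + c = 5, and 5 < 6. Contradiction.

Unsatisfiable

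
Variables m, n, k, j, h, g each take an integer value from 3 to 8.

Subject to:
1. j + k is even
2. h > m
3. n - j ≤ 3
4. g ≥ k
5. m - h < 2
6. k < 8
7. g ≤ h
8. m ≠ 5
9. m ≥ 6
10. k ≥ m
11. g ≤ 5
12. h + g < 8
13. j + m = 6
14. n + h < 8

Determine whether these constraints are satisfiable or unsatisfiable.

From constraints 9 and 10: k ≥ m and m ≥ 6, so k ≥ 6. From constraints 4 and 11: k ≤ g and g ≤ 5, so k ≤ 5. But 5 < 6, so no value of k works.

Unsatisfiable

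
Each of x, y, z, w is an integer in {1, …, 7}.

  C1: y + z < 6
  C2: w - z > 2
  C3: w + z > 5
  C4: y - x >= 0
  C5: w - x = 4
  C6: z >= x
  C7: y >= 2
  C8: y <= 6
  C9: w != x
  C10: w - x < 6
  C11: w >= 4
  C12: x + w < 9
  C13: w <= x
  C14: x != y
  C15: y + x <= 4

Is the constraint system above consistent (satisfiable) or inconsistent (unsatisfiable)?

Unsatisfiable

From constraint 7: y ≥ 2. From constraints 11 and 13: x ≥ w ≥ 4. Hence y + x ≥ 6. But constraint 15 requires y + x ≤ 4, and 4 < 6. Contradiction.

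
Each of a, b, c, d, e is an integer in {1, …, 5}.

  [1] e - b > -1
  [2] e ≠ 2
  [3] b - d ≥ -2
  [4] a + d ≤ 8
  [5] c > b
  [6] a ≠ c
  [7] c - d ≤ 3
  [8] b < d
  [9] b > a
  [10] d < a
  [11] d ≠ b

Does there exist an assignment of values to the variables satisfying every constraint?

Unsatisfiable

Constraints 8, 9, and 10 give b < d, d < a, a < b. Chaining: b < d < a < b, which forces b < b — impossible.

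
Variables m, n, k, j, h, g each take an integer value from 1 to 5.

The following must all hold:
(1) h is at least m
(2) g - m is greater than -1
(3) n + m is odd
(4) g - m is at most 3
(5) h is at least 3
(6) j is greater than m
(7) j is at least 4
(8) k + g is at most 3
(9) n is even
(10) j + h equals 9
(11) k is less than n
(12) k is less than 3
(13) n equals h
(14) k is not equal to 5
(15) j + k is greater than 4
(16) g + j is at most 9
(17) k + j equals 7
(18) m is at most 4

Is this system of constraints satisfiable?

Satisfiable

One satisfying assignment is m = 1, n = 4, k = 2, j = 5, h = 4, g = 1.
For the less obvious constraints — constraint 2: g - m = 0; constraint 4: g - m = 0; constraint 8: k + g = 3 — and the others hold by inspection.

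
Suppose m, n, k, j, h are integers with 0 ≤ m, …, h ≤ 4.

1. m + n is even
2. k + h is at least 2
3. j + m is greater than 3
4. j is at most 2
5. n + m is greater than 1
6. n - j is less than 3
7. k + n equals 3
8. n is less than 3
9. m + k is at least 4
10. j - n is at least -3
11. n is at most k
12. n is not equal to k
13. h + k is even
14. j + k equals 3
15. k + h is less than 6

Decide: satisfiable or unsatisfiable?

Satisfiable

The assignment m = 3, n = 1, k = 2, j = 1, h = 2 works:
  constraint 2 holds since k + h = 4.
  constraint 3 holds since j + m = 4.
  constraint 5 holds since n + m = 4.
The rest check out directly.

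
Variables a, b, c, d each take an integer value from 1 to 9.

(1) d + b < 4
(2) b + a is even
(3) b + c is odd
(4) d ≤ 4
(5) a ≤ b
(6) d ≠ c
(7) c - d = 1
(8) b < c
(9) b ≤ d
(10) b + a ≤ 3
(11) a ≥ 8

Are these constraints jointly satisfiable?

From constraints 5 and 11: b ≥ a and a ≥ 8, so b ≥ 8. From constraints 4 and 9: b ≤ d and d ≤ 4, so b ≤ 4. But 4 < 8, so no value of b works.

Unsatisfiable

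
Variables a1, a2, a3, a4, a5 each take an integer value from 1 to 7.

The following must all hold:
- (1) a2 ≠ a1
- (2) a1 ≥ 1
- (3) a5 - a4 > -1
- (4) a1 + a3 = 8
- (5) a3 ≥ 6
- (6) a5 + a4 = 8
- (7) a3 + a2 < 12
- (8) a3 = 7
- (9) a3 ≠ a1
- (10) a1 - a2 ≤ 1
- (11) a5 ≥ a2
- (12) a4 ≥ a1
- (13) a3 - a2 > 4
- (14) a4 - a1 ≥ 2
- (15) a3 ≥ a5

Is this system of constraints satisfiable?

Satisfiable

The assignment a1 = 1, a2 = 2, a3 = 7, a4 = 4, a5 = 4 works:
  constraint 3 holds since a5 - a4 = 0.
  constraint 4 holds since a1 + a3 = 8.
The rest check out directly.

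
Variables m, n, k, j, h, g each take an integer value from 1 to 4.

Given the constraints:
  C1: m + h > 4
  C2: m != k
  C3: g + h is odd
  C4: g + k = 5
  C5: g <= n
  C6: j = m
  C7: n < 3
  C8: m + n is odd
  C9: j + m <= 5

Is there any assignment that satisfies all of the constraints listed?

One satisfying assignment is m = 2, n = 1, k = 4, j = 2, h = 4, g = 1.
For the less obvious constraints — constraint 1: m + h = 6; constraint 4: g + k = 5 — and the others hold by inspection.

Satisfiable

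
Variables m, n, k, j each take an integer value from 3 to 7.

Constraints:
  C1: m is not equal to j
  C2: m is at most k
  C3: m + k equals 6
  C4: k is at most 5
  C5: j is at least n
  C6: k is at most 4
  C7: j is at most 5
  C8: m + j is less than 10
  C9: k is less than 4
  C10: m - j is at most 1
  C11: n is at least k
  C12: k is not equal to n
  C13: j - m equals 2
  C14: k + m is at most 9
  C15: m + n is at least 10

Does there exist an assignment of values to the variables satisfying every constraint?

Unsatisfiable

From constraints 2 and 6: m ≤ k ≤ 4. From constraints 5 and 7: n ≤ j ≤ 5. Hence m + n ≤ 9. But constraint 15 requires m + n ≥ 10, and 10 > 9. Contradiction.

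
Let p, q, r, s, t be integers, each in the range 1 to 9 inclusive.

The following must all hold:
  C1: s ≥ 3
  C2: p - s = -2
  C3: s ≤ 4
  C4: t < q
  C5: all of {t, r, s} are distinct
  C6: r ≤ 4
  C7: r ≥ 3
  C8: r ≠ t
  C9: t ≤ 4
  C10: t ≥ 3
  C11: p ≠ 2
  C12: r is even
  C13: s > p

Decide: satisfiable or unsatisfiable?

Constraints 1, 3, 6, 7, 9, and 10 confine each of t, r, s to the 2 values {3, 4}.
Constraint 5 requires all 3 of them to be distinct, but only 2 values are available — impossible by the pigeonhole principle.

Unsatisfiable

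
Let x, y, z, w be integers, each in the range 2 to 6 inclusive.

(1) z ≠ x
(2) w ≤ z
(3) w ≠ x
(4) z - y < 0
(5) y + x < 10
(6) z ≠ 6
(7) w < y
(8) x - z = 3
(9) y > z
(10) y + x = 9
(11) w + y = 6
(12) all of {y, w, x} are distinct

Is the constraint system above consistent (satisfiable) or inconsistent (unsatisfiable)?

The assignment x = 5, y = 4, z = 2, w = 2 works:
  constraint 4 holds since z - y = -2.
  constraint 5 holds since y + x = 9.
The rest check out directly.

Satisfiable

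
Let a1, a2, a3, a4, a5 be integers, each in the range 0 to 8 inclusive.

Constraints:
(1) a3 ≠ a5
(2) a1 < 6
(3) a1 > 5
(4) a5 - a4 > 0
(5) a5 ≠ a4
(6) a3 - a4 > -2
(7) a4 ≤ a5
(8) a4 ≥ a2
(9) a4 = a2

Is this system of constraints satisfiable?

From constraint 3: a1 ≥ 6. From constraint 2: a1 ≤ 5. But 5 < 6, so no value of a1 works.

Unsatisfiable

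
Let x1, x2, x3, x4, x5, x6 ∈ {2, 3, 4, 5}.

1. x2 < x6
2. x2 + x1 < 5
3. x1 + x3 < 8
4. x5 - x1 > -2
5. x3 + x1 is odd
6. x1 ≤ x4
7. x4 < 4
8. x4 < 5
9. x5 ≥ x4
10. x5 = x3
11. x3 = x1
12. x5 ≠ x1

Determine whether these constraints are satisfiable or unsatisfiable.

Unsatisfiable

From constraints 10 and 11, x5 = x3 = x1, so x5 = x1. But constraint 12 says x5 ≠ x1. Contradiction.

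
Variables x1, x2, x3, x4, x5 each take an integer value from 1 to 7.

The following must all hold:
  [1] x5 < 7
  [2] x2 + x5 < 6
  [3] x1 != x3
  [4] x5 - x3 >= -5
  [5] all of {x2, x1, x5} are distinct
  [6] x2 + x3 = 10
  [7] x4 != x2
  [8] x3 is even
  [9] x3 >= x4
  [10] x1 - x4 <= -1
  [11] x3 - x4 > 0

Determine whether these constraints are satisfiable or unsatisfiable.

The assignment x1 = 2, x2 = 4, x3 = 6, x4 = 3, x5 = 1 works:
  constraint 2 holds since x2 + x5 = 5.
  constraint 4 holds since x5 - x3 = -5.
  constraint 6 holds since x2 + x3 = 10.
The rest check out directly.

Satisfiable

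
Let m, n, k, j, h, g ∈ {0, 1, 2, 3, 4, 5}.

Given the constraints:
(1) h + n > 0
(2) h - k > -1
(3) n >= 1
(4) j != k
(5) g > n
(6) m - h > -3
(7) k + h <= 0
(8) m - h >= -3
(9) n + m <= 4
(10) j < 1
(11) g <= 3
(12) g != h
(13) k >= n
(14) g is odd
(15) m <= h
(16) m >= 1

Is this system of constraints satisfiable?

Unsatisfiable

From constraints 3 and 13: k ≥ n ≥ 1. From constraints 15 and 16: h ≥ m ≥ 1. Hence k + h ≥ 2. But constraint 7 requires k + h ≤ 0, and 0 < 2. Contradiction.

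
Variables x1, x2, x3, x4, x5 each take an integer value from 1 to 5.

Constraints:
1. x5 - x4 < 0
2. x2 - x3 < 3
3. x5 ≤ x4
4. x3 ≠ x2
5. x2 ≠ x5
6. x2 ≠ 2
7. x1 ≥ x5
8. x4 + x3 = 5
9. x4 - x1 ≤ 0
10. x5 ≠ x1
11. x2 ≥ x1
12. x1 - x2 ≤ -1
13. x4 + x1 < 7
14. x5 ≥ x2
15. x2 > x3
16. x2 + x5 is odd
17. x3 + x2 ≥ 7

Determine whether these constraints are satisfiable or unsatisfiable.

Constraints 1, 9, 12, and 14 give x2 ≤ x5, x5 < x4, x4 ≤ x1, x1 < x2. Chaining: x2 ≤ x5 < x4 ≤ x1 < x2, which forces x2 < x2 — impossible.

Unsatisfiable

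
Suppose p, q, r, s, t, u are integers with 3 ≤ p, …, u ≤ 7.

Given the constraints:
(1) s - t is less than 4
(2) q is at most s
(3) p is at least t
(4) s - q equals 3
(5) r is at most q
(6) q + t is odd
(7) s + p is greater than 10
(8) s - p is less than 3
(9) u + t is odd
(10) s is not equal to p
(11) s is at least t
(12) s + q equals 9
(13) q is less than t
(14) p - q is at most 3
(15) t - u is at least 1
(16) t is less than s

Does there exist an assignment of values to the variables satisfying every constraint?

Try p = 5, q = 3, r = 3, s = 6, t = 4, u = 3.
Check constraint 1: s - t = 2; constraint 4: s - q = 3; constraint 7: s + p = 11. The remaining constraints are straightforward to verify.

Satisfiable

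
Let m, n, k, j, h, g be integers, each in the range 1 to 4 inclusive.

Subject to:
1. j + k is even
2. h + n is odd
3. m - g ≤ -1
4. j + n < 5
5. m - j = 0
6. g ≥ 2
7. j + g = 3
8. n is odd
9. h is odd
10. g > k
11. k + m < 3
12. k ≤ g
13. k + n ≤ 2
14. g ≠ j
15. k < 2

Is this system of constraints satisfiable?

Constraint 9 makes h odd and constraint 8 makes n odd, so h + n must be even. Constraint 2 says h + n is odd — contradiction.

Unsatisfiable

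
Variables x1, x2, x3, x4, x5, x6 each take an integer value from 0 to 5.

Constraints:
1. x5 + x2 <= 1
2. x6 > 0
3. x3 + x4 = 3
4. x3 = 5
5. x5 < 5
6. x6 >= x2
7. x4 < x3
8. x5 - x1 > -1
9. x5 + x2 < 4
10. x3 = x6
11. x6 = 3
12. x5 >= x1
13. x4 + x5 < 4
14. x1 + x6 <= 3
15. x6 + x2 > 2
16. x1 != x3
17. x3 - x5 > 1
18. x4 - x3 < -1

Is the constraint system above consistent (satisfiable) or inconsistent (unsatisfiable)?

Constraint 4 fixes x3 = 5 and constraint 11 fixes x6 = 3, but constraint 10 requires x3 = x6. Since 5 ≠ 3, contradiction.

Unsatisfiable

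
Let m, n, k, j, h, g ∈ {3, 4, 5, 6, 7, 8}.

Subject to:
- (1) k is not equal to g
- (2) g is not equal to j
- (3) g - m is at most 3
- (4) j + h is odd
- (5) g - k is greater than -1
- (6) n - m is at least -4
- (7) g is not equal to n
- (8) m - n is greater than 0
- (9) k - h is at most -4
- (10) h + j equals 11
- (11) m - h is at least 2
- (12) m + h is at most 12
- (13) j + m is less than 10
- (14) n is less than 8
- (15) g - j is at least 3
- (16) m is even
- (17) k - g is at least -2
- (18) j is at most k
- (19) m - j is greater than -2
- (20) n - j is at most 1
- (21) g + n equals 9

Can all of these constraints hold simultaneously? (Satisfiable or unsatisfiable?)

Constraints 6, 9, 11, 15, 17, and 20 give h − k ≥ 4, k − g ≥ -2, g − j ≥ 3, j − n ≥ -1, n − m ≥ -4, m − h ≥ 2.
Adding all 6 inequalities: the left sides telescope to 0, and the right sides sum to 4 + (-2) + 3 + (-1) + (-4) + 2 = 2. So 0 ≥ 2, which is false.

Unsatisfiable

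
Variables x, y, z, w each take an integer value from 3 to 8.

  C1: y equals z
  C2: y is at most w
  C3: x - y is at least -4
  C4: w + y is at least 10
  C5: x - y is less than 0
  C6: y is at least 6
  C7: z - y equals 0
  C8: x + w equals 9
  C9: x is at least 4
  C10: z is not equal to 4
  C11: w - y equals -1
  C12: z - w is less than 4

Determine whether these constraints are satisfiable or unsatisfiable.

Unsatisfiable

From constraint 9: x ≥ 4. From constraints 2 and 6: w ≥ y ≥ 6. Hence x + w ≥ 10. But constraint 8 requires x + w = 9, and 9 < 10. Contradiction.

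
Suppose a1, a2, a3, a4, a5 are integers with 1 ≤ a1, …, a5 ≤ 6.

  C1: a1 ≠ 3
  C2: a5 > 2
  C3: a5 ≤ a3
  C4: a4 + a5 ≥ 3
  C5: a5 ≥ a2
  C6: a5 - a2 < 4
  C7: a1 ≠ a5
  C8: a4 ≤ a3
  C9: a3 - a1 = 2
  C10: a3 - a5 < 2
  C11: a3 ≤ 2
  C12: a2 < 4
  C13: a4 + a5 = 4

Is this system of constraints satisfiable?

Unsatisfiable

From constraint 2: a5 ≥ 3. From constraints 3 and 11: a5 ≤ a3 and a3 ≤ 2, so a5 ≤ 2. But 2 < 3, so no value of a5 works.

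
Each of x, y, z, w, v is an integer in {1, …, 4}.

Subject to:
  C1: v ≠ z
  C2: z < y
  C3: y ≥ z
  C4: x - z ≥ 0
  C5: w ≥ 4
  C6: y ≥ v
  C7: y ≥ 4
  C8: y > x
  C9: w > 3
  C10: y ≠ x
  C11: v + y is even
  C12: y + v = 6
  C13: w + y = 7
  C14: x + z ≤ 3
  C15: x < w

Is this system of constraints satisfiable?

From constraint 5: w ≥ 4. From constraint 7: y ≥ 4. Hence w + y ≥ 8. But constraint 13 requires w + y = 7, and 7 < 8. Contradiction.

Unsatisfiable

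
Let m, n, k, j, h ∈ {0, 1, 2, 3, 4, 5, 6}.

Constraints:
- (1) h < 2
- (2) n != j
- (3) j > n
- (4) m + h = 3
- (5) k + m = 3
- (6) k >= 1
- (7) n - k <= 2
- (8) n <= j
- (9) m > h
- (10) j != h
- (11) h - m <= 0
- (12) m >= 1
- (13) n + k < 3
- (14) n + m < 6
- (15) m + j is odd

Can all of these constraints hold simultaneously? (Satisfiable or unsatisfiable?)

Satisfiable

The assignment m = 2, n = 1, k = 1, j = 5, h = 1 works:
  constraint 4 holds since m + h = 3.
  constraint 5 holds since k + m = 3.
  constraint 7 holds since n - k = 0.
The rest check out directly.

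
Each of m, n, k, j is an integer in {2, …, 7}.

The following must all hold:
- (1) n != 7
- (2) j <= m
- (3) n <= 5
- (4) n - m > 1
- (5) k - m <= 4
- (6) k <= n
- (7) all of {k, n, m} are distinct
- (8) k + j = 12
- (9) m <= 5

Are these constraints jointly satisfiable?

Unsatisfiable

From constraints 3 and 6: k ≤ n ≤ 5. From constraints 2 and 9: j ≤ m ≤ 5. Hence k + j ≤ 10. But constraint 8 requires k + j = 12, and 12 > 10. Contradiction.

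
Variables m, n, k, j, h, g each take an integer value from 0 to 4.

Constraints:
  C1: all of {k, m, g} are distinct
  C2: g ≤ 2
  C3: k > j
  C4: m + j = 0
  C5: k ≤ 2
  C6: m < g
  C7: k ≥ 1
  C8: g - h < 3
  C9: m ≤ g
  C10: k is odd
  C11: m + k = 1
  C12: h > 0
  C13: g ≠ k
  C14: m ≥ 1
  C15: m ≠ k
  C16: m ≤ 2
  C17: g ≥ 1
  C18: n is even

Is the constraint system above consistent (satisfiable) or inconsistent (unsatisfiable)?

Unsatisfiable

Constraints 2, 5, 7, 14, 16, and 17 confine each of k, m, g to the 2 values {1, 2}.
Constraint 1 requires all 3 of them to be distinct, but only 2 values are available — impossible by the pigeonhole principle.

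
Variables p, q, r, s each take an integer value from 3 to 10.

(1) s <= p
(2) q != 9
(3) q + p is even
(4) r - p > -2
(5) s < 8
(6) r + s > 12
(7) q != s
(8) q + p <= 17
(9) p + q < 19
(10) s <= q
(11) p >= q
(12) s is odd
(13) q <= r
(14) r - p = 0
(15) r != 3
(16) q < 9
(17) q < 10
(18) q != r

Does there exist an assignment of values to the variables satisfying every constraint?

Satisfiable

Setting (p, q, r, s) = (10, 6, 10, 3) satisfies everything: constraint 4: r - p = 0; constraint 6: r + s = 13, and the others follow.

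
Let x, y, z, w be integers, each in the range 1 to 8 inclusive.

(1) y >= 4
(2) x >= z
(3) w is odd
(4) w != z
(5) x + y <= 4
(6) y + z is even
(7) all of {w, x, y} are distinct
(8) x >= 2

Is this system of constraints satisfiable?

Unsatisfiable

From constraint 8: x ≥ 2. From constraint 1: y ≥ 4. Hence x + y ≥ 6. But constraint 5 requires x + y ≤ 4, and 4 < 6. Contradiction.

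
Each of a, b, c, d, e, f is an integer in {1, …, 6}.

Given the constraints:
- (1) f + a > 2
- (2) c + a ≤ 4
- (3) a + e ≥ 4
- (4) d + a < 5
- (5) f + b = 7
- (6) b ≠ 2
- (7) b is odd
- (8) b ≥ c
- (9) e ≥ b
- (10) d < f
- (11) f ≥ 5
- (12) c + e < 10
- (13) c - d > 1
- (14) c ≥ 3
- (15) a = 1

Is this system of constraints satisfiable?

From constraint 11: f ≥ 5. From constraints 8 and 14: b ≥ c ≥ 3. Hence f + b ≥ 8. But constraint 5 requires f + b = 7, and 7 < 8. Contradiction.

Unsatisfiable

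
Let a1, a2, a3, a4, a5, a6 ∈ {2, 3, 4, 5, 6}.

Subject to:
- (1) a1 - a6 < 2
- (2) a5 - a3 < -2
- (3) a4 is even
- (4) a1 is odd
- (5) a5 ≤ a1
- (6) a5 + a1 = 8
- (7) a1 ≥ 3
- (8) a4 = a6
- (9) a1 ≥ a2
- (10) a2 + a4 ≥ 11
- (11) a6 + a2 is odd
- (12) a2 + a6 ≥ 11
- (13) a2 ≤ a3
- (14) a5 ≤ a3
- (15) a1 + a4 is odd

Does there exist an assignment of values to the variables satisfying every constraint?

Take a1 = 5, a2 = 5, a3 = 6, a4 = 6, a5 = 3, a6 = 6. Then constraint 1: a1 - a6 = -1; constraint 2: a5 - a3 = -3; constraint 6: a5 + a1 = 8, and every other listed constraint is also met.

Satisfiable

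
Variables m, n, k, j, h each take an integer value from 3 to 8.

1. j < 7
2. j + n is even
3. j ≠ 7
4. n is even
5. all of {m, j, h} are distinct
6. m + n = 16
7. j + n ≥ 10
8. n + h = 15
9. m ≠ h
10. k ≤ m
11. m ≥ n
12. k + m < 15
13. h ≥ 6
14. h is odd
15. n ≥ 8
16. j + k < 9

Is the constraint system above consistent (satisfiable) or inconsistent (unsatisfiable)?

Satisfiable

Setting (m, n, k, j, h) = (8, 8, 4, 4, 7) satisfies everything: constraint 6: m + n = 16; constraint 7: j + n = 12, and the others follow.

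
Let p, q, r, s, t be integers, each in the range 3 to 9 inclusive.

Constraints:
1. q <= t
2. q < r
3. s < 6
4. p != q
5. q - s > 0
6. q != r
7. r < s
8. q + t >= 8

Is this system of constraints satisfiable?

Unsatisfiable

Constraints 2, 5, and 7 give s < q, q < r, r < s. Chaining: s < q < r < s, which forces s < s — impossible.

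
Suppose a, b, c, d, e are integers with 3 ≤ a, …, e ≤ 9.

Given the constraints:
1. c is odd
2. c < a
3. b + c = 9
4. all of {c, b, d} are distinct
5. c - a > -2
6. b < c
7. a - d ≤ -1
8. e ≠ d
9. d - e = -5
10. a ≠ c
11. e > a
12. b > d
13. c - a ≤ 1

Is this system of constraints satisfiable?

Constraints 2, 6, 7, and 12 give a < d, d < b, b < c, c < a. Chaining: a < d < b < c < a, which forces a < a — impossible.

Unsatisfiable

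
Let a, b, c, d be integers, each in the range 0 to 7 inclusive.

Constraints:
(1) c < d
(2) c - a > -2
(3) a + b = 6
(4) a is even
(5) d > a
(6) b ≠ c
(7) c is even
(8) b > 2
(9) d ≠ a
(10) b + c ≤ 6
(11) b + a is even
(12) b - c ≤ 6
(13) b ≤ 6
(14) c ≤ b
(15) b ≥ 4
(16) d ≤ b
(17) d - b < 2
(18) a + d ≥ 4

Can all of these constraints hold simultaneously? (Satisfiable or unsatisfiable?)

One satisfying assignment is a = 0, b = 6, c = 0, d = 6.
For the less obvious constraints — constraint 2: c - a = 0; constraint 3: a + b = 6 — and the others hold by inspection.

Satisfiable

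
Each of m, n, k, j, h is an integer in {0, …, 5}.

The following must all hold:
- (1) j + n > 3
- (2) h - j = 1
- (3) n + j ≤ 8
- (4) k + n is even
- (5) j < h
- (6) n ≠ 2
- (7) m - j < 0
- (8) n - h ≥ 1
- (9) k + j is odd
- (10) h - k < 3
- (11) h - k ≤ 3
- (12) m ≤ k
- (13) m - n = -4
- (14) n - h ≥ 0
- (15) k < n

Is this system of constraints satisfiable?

Satisfiable

Take m = 0, n = 4, k = 0, j = 1, h = 2. Then constraint 1: j + n = 5; constraint 2: h - j = 1, and every other listed constraint is also met.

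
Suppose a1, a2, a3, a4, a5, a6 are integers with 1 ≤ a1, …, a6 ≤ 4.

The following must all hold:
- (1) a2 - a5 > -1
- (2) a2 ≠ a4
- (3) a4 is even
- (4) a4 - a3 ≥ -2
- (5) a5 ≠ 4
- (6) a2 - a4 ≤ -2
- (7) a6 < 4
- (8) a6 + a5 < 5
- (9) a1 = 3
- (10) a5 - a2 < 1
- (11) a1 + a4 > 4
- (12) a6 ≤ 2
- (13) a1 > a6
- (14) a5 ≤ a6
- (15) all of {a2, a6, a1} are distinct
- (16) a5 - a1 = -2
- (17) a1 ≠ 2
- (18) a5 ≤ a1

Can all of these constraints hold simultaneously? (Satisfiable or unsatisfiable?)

Setting (a1, a2, a3, a4, a5, a6) = (3, 2, 3, 4, 1, 1) satisfies everything: constraint 1: a2 - a5 = 1; constraint 4: a4 - a3 = 1; constraint 6: a2 - a4 = -2, and the others follow.

Satisfiable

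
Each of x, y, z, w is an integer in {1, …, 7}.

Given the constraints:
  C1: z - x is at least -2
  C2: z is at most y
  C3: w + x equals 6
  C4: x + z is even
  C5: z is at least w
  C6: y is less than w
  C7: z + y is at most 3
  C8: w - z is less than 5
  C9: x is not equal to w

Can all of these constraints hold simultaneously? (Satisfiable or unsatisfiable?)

Constraints 2, 5, and 6 give w ≤ z, z ≤ y, y < w. Chaining: w ≤ z ≤ y < w, which forces w < w — impossible.

Unsatisfiable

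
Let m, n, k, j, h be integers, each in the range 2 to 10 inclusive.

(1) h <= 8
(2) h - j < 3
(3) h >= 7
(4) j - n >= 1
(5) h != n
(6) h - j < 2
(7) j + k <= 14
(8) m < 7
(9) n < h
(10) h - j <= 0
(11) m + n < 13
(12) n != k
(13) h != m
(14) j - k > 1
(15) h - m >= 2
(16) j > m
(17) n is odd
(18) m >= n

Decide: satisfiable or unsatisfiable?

Take m = 5, n = 5, k = 4, j = 7, h = 7. Then constraint 2: h - j = 0; constraint 4: j - n = 2; constraint 6: h - j = 0, and every other listed constraint is also met.

Satisfiable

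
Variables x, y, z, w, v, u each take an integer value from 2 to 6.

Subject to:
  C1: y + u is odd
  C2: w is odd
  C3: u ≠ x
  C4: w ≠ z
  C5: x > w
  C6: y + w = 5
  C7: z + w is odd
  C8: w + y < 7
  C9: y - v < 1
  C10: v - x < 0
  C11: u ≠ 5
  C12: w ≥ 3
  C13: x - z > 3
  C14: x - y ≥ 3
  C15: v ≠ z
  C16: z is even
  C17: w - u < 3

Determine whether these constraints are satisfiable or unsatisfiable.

Satisfiable

Take x = 6, y = 2, z = 2, w = 3, v = 3, u = 3. Then constraint 6: y + w = 5; constraint 8: w + y = 5; constraint 9: y - v = -1, and every other listed constraint is also met.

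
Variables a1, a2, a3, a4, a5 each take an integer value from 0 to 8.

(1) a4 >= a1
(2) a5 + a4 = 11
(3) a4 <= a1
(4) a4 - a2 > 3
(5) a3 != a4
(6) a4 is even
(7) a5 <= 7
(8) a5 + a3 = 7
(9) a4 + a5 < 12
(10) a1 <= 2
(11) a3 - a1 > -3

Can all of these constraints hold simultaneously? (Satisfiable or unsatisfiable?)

Unsatisfiable

From constraint 7: a5 ≤ 7. From constraints 3 and 10: a4 ≤ a1 ≤ 2. Hence a5 + a4 ≤ 9. But constraint 2 requires a5 + a4 = 11, and 11 > 9. Contradiction.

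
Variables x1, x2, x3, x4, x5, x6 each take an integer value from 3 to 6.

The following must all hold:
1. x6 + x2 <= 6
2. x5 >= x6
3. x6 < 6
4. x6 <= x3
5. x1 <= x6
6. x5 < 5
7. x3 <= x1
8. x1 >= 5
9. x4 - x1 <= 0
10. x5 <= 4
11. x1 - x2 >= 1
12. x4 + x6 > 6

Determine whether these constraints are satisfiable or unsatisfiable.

Unsatisfiable

From constraints 5 and 8: x6 ≥ x1 and x1 ≥ 5, so x6 ≥ 5. From constraints 2 and 10: x6 ≤ x5 and x5 ≤ 4, so x6 ≤ 4. But 4 < 5, so no value of x6 works.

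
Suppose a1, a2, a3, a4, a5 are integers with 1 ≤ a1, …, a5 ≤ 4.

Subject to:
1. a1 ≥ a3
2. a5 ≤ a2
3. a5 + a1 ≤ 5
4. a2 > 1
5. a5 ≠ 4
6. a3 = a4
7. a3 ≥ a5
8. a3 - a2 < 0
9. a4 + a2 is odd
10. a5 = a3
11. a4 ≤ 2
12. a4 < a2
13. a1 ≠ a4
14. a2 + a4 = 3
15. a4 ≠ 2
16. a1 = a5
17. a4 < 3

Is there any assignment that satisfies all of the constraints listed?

From constraints 6, 10, and 16, a1 = a5 = a3 = a4, so a1 = a4. But constraint 13 says a1 ≠ a4. Contradiction.

Unsatisfiable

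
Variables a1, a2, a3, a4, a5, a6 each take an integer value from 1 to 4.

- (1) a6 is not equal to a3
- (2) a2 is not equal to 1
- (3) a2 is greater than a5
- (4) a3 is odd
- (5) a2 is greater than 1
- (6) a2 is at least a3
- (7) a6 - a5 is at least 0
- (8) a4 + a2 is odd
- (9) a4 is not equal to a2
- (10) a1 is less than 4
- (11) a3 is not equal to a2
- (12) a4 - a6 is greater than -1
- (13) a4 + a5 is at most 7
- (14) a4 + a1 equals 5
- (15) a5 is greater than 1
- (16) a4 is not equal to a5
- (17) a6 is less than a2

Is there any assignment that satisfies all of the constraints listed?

The assignment a1 = 1, a2 = 3, a3 = 1, a4 = 4, a5 = 2, a6 = 2 works:
  constraint 7 holds since a6 - a5 = 0.
  constraint 12 holds since a4 - a6 = 2.
The rest check out directly.

Satisfiable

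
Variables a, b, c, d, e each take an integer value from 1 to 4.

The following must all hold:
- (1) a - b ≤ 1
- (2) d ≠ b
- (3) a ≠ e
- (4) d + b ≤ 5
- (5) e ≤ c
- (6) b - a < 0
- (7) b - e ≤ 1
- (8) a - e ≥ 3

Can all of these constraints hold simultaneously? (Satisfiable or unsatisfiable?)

Unsatisfiable

Constraints 1, 7, and 8 give e − b ≥ -1, b − a ≥ -1, a − e ≥ 3.
Adding all 3 inequalities: the left sides telescope to 0, and the right sides sum to (-1) + (-1) + 3 = 1. So 0 ≥ 1, which is false.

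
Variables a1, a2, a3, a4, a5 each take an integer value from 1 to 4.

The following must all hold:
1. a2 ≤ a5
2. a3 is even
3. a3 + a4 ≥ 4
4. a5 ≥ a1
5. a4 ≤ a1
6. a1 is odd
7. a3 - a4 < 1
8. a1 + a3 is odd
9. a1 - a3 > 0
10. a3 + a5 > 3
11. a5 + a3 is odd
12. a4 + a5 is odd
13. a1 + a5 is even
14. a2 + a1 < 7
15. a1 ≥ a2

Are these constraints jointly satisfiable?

Satisfiable

One satisfying assignment is a1 = 3, a2 = 3, a3 = 2, a4 = 2, a5 = 3.
For the less obvious constraints — constraint 3: a3 + a4 = 4; constraint 7: a3 - a4 = 0; constraint 9: a1 - a3 = 1 — and the others hold by inspection.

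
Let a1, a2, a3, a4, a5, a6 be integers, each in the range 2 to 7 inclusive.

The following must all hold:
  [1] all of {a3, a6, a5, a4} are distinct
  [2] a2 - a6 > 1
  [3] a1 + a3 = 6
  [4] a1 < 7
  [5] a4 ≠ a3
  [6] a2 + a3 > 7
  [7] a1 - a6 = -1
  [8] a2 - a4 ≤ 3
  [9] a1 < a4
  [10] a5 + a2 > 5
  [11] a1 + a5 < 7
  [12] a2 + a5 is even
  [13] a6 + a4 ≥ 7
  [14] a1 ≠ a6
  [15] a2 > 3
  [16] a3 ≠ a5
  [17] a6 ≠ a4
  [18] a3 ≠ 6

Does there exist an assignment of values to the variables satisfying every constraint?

The assignment a1 = 3, a2 = 6, a3 = 3, a4 = 5, a5 = 2, a6 = 4 works:
  constraint 2 holds since a2 - a6 = 2.
  constraint 3 holds since a1 + a3 = 6.
  constraint 6 holds since a2 + a3 = 9.
The rest check out directly.

Satisfiable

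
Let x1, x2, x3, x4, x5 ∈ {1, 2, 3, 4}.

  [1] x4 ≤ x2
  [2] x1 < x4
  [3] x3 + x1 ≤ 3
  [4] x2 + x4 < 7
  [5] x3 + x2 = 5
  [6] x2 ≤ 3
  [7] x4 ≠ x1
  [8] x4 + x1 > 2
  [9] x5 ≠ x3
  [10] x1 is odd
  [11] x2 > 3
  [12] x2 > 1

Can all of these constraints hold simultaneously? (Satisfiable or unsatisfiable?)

Unsatisfiable

From constraint 11: x2 ≥ 4. From constraint 6: x2 ≤ 3. But 3 < 4, so no value of x2 works.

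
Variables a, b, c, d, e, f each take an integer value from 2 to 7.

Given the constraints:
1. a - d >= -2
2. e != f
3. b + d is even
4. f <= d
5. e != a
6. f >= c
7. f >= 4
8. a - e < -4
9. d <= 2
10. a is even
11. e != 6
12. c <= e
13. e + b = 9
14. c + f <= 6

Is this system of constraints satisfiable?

From constraint 7: f ≥ 4. From constraints 4 and 9: f ≤ d and d ≤ 2, so f ≤ 2. But 2 < 4, so no value of f works.

Unsatisfiable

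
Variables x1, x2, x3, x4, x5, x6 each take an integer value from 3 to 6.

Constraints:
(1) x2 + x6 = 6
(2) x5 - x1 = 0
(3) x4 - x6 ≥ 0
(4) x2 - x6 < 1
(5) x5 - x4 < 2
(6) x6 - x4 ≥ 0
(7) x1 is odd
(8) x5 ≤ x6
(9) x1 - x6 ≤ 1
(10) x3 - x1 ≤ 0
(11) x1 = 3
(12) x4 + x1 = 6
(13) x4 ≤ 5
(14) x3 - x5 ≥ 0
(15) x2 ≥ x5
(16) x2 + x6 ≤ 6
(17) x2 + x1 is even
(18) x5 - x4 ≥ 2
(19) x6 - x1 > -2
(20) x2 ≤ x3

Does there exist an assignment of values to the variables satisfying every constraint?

Constraints 3, 9, 10, 14, and 18 give x3 − x5 ≥ 0, x5 − x4 ≥ 2, x4 − x6 ≥ 0, x6 − x1 ≥ -1, x1 − x3 ≥ 0.
Adding all 5 inequalities: the left sides telescope to 0, and the right sides sum to 0 + 2 + 0 + (-1) + 0 = 1. So 0 ≥ 1, which is false.

Unsatisfiable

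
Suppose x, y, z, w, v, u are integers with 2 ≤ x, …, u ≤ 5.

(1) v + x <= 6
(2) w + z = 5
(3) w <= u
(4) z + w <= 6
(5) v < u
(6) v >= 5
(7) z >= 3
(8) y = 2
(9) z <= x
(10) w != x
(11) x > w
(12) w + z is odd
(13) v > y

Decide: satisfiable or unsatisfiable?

From constraint 6: v ≥ 5. From constraints 7 and 9: x ≥ z ≥ 3. Hence v + x ≥ 8. But constraint 1 requires v + x ≤ 6, and 6 < 8. Contradiction.

Unsatisfiable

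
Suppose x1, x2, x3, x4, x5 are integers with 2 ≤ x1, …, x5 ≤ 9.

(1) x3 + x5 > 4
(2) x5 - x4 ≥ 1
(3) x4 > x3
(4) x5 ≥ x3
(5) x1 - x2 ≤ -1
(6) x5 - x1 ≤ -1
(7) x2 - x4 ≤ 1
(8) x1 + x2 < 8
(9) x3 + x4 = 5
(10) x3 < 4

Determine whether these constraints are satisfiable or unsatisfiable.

Unsatisfiable

Constraints 2, 5, 6, and 7 give x4 − x2 ≥ -1, x2 − x1 ≥ 1, x1 − x5 ≥ 1, x5 − x4 ≥ 1.
Adding all 4 inequalities: the left sides telescope to 0, and the right sides sum to (-1) + 1 + 1 + 1 = 2. So 0 ≥ 2, which is false.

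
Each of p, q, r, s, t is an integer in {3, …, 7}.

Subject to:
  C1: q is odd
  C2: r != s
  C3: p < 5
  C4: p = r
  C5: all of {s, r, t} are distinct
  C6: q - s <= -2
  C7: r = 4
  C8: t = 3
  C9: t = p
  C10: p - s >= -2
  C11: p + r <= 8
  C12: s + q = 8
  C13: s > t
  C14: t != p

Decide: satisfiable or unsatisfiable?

Unsatisfiable

Constraint 8 fixes t = 3 and constraint 7 fixes r = 4. Constraints 4 and 9 give t = p = r, so t = r. But 3 ≠ 4 — contradiction.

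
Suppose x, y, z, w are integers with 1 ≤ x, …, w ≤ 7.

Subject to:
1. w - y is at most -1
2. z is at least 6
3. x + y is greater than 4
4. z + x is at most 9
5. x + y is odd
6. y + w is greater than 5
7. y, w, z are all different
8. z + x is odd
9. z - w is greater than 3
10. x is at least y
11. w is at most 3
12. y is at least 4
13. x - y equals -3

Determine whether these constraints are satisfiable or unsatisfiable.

Unsatisfiable

From constraint 2: z ≥ 6. From constraints 10 and 12: x ≥ y ≥ 4. Hence z + x ≥ 10. But constraint 4 requires z + x ≤ 9, and 9 < 10. Contradiction.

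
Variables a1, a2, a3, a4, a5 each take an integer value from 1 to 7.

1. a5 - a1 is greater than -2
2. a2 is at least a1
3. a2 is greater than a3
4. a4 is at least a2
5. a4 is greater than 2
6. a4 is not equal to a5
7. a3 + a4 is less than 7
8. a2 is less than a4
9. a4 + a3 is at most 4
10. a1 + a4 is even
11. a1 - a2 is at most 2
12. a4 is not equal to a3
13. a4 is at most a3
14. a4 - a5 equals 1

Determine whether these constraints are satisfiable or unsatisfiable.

Unsatisfiable

Constraints 3, 8, and 13 give a3 < a2, a2 < a4, a4 ≤ a3. Chaining: a3 < a2 < a4 ≤ a3, which forces a3 < a3 — impossible.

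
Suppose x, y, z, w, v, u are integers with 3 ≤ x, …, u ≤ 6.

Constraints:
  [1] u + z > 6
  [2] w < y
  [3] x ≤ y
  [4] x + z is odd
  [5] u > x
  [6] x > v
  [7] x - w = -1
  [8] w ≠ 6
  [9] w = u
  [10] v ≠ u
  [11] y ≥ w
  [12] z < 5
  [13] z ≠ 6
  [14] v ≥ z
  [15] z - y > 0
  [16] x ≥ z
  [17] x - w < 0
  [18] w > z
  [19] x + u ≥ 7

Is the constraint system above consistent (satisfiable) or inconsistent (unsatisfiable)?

Constraints 2, 6, 14, 15, and 17 give z ≤ v, v < x, x < w, w < y, y < z. Chaining: z ≤ v < x < w < y < z, which forces z < z — impossible.

Unsatisfiable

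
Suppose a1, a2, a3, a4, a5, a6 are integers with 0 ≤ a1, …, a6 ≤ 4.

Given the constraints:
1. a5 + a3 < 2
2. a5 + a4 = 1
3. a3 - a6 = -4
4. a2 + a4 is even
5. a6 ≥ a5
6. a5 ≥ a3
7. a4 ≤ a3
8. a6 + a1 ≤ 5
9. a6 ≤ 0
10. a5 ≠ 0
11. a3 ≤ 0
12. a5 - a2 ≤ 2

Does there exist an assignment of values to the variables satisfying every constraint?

From constraints 5 and 9: a5 ≤ a6 ≤ 0. From constraints 7 and 11: a4 ≤ a3 ≤ 0. Hence a5 + a4 ≤ 0. But constraint 2 requires a5 + a4 = 1, and 1 > 0. Contradiction.

Unsatisfiable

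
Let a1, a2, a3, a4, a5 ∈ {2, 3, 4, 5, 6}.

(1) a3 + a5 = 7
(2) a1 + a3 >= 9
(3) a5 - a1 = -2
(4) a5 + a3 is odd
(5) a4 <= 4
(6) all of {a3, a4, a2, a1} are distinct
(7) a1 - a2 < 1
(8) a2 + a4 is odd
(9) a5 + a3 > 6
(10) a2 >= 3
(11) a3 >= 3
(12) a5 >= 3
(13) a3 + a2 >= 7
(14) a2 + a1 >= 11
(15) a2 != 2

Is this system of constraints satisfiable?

Try a1 = 5, a2 = 6, a3 = 4, a4 = 3, a5 = 3.
Check constraint 1: a3 + a5 = 7; constraint 2: a1 + a3 = 9. The remaining constraints are straightforward to verify.

Satisfiable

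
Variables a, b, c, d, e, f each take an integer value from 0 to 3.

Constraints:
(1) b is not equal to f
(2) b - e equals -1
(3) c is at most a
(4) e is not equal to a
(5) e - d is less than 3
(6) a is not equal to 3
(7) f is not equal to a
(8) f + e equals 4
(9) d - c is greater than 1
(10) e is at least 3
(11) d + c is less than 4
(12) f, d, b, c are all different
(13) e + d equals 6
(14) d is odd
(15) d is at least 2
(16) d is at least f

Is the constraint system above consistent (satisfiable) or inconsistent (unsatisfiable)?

Satisfiable

The assignment a = 2, b = 2, c = 0, d = 3, e = 3, f = 1 works:
  constraint 2 holds since b - e = -1.
  constraint 5 holds since e - d = 0.
  constraint 8 holds since f + e = 4.
The rest check out directly.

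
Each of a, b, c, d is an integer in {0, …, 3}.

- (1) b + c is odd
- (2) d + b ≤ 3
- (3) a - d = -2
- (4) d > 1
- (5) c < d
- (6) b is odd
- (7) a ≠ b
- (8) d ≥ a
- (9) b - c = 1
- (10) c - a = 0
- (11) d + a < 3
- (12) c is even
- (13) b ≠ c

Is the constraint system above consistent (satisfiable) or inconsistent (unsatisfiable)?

Take a = 0, b = 1, c = 0, d = 2. Then constraint 2: d + b = 3; constraint 3: a - d = -2; constraint 9: b - c = 1, and every other listed constraint is also met.

Satisfiable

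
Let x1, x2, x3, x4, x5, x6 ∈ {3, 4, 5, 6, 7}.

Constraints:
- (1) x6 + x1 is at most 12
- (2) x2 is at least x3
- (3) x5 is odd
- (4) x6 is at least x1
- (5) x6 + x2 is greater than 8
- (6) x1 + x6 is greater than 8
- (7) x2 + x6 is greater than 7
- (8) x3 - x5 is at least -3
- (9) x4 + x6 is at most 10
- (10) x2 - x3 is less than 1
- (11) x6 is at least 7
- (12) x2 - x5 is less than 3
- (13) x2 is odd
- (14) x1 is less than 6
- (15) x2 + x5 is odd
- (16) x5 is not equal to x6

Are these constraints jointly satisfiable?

Unsatisfiable

Constraint 13 makes x2 odd and constraint 3 makes x5 odd, so x2 + x5 must be even. Constraint 15 says x2 + x5 is odd — contradiction.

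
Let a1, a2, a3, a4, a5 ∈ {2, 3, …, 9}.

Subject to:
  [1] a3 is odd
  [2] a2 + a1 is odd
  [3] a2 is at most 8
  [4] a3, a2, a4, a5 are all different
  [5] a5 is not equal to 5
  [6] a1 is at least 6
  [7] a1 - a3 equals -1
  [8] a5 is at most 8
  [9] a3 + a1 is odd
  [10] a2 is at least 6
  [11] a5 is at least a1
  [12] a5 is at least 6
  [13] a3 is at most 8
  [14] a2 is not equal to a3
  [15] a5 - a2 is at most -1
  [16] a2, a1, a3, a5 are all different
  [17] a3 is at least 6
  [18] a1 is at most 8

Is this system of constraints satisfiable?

Constraints 3, 6, 8, 10, 12, 13, 17, and 18 confine each of a2, a1, a3, a5 to the 3 values {6, …, 8}.
Constraint 16 requires all 4 of them to be distinct, but only 3 values are available — impossible by the pigeonhole principle.

Unsatisfiable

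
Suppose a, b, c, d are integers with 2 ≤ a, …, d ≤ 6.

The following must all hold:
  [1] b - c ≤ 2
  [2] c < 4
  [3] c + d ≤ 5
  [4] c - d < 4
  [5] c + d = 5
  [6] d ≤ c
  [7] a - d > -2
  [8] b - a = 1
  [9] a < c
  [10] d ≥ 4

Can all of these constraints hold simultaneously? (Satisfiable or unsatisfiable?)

From constraints 6 and 10: c ≥ d and d ≥ 4, so c ≥ 4. From constraint 2: c ≤ 3. But 3 < 4, so no value of c works.

Unsatisfiable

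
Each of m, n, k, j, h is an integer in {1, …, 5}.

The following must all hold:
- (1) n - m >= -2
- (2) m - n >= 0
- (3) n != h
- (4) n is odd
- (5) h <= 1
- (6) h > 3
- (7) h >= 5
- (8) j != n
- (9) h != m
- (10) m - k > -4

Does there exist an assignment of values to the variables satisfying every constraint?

Unsatisfiable

From constraint 7: h ≥ 5. From constraint 5: h ≤ 1. But 1 < 5, so no value of h works.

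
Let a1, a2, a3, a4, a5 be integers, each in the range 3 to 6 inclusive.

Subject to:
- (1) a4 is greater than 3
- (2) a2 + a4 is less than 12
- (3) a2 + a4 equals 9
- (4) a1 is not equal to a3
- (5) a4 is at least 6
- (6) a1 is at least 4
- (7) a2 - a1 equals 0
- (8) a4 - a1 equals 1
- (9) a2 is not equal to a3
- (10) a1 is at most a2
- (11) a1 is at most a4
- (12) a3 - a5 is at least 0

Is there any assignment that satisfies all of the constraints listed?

From constraints 6 and 10: a2 ≥ a1 ≥ 4. From constraint 5: a4 ≥ 6. Hence a2 + a4 ≥ 10. But constraint 3 requires a2 + a4 = 9, and 9 < 10. Contradiction.

Unsatisfiable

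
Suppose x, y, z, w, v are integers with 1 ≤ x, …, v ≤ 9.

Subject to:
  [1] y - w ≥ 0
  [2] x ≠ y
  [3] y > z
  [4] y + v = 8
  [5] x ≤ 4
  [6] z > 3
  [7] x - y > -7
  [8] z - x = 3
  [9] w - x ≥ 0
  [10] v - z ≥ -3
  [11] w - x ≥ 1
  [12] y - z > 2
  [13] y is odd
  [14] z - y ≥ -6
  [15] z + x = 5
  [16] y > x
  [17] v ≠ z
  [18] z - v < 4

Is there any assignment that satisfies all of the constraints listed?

Satisfiable

Take x = 1, y = 7, z = 4, w = 4, v = 1. Then constraint 1: y - w = 3; constraint 4: y + v = 8, and every other listed constraint is also met.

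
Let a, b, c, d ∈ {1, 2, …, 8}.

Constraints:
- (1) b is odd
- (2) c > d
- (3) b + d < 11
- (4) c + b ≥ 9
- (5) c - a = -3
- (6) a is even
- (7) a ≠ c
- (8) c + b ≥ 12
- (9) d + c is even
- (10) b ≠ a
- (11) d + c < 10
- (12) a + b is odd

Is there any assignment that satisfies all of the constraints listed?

Setting (a, b, c, d) = (8, 7, 5, 3) satisfies everything: constraint 3: b + d = 10; constraint 4: c + b = 12; constraint 5: c - a = -3, and the others follow.

Satisfiable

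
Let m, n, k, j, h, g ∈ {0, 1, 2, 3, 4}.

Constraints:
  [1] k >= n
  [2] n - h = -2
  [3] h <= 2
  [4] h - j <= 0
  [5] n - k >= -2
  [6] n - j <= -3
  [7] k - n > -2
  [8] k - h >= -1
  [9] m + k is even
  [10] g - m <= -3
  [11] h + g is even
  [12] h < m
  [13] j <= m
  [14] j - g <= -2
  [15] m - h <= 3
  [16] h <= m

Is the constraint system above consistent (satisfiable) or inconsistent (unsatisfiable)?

Unsatisfiable

Constraints 5, 6, 8, 10, 14, and 15 give k − h ≥ -1, h − m ≥ -3, m − g ≥ 3, g − j ≥ 2, j − n ≥ 3, n − k ≥ -2.
Adding all 6 inequalities: the left sides telescope to 0, and the right sides sum to (-1) + (-3) + 3 + 2 + 3 + (-2) = 2. So 0 ≥ 2, which is false.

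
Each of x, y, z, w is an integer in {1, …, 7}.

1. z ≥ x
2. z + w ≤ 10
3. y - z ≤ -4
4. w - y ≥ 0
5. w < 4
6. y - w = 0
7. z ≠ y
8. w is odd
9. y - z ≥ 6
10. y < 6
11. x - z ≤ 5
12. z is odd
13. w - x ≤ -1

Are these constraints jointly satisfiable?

Constraints 4, 9, 11, and 13 give z − x ≥ -5, x − w ≥ 1, w − y ≥ 0, y − z ≥ 6.
Adding all 4 inequalities: the left sides telescope to 0, and the right sides sum to (-5) + 1 + 0 + 6 = 2. So 0 ≥ 2, which is false.

Unsatisfiable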